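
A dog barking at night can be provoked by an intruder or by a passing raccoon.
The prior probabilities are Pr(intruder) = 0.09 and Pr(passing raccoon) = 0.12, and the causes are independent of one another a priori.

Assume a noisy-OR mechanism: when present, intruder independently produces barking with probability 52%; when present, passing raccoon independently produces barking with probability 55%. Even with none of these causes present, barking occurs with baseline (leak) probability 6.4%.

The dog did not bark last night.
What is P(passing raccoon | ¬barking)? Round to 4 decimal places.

Under noisy-OR, P(barking | causes) = 1 − (1−0.064)·∏(1−qᵢ) over the active causes.
Weight on passing raccoon=true, given the evidence: 0.045995 + 0.002184 = 0.048179
The normalizing constant is 0.936*0.91*0.88 + 0.4212*0.91*0.12 + 0.44928*0.09*0.88 + 0.202176*0.09*0.12 = 0.833311
P(passing raccoon | ¬barking) = 0.048179/0.833311 ≈ 0.0578

P(passing raccoon | ¬barking) ≈ 0.0578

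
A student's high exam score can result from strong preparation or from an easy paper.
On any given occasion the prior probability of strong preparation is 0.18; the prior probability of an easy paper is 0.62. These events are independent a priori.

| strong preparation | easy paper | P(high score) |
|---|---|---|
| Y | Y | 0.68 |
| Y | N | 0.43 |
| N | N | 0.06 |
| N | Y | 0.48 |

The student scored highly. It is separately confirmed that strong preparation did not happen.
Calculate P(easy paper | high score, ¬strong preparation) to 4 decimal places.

P(high score | ¬strong preparation) = 0.06×0.38 + 0.48×0.62 = 0.022800 + 0.297600 = 0.320400
The easy paper-present share is 0.48×0.62 = 0.297600.
So P(easy paper | high score, ¬strong preparation) = 0.297600/0.320400 ≈ 0.9288.

P(easy paper | high score, ¬strong preparation) ≈ 0.9288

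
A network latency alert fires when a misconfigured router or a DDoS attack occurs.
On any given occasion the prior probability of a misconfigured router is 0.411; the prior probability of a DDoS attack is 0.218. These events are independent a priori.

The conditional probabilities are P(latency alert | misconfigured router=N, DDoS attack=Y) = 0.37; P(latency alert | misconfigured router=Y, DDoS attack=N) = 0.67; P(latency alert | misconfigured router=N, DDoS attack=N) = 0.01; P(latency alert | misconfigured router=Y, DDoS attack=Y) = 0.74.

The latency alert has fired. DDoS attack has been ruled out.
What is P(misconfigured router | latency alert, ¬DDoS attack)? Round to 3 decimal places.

P(misconfigured router | latency alert, ¬DDoS attack) ≈ 0.979

P(latency alert | ¬DDoS attack) = 0.01×0.589 + 0.67×0.411 = 0.005890 + 0.275370 = 0.281260
Of this, 0.275370 comes from 0.67×0.411 (the misconfigured router=true cases).
P(misconfigured router | latency alert, ¬DDoS attack) = 0.275370 / 0.281260 ≈ 0.979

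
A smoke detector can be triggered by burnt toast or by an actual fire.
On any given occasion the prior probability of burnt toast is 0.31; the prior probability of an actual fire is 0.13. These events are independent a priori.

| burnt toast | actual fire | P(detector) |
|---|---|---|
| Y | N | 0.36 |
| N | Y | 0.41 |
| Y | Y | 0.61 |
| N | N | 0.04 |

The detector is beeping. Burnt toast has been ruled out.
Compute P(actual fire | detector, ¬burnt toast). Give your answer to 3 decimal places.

P(actual fire | detector, ¬burnt toast) ≈ 0.605

Enumerate both values of actual fire and weight by the priors:
  P(detector | ¬burnt toast) = 0.04*0.87 + 0.41*0.13
        = 0.034800 + 0.053300 = 0.088100
Keeping only the actual fire-present terms gives 0.053300, so
  P(actual fire | detector, ¬burnt toast) = 0.053300 / 0.088100 ≈ 0.605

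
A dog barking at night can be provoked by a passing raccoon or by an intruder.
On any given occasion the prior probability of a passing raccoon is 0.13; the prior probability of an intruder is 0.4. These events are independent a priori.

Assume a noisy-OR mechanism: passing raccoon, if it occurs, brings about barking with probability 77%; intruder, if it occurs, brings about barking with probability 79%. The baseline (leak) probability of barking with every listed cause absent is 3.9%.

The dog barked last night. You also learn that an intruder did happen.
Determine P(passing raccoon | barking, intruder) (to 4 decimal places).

P(passing raccoon | barking, intruder) ≈ 0.1515

Under noisy-OR, P(barking | causes) = 1 − (1−0.039)·∏(1−qᵢ) over the active causes.
Sum P(barking|·) weighted by the priors over both values of passing raccoon:
  P(barking | intruder) = 0.79819*0.87 + 0.953584*0.13
        = 0.694425 + 0.123966 = 0.818391
Keeping only the passing raccoon-present terms gives 0.123966, so
  P(passing raccoon | barking, intruder) = 0.123966 / 0.818391 ≈ 0.1515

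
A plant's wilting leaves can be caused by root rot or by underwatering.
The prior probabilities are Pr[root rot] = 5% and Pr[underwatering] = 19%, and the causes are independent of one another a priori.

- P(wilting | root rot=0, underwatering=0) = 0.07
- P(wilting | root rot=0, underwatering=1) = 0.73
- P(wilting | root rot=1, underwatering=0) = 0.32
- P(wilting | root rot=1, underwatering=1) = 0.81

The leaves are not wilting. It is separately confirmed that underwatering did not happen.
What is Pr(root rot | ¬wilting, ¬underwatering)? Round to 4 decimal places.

Pr(root rot | ¬wilting, ¬underwatering) ≈ 0.0371

By total probability over both values of root rot:
  P(¬wilting | ¬underwatering) = 0.93×0.95 + 0.68×0.05
        = 0.883500 + 0.034000 = 0.917500
The terms with root rot present sum to 0.034000, so
  P(root rot | ¬wilting, ¬underwatering) = 0.034000 / 0.917500 ≈ 0.0371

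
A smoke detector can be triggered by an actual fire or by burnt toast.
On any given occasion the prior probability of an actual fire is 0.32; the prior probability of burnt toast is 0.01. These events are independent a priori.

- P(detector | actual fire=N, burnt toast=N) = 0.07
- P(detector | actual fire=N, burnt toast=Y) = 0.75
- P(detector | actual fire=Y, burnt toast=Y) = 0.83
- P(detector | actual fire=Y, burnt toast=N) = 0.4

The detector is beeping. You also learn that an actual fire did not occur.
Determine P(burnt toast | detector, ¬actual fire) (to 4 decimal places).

P(burnt toast | detector, ¬actual fire) ≈ 0.0977

For the numerator, keep only burnt toast=true terms: 0.75*0.01 = 0.007500
Denominator P(detector | ¬actual fire): 0.07*0.99 + 0.75*0.01 = 0.076800
P(burnt toast | detector, ¬actual fire) = 0.007500/0.076800 ≈ 0.0977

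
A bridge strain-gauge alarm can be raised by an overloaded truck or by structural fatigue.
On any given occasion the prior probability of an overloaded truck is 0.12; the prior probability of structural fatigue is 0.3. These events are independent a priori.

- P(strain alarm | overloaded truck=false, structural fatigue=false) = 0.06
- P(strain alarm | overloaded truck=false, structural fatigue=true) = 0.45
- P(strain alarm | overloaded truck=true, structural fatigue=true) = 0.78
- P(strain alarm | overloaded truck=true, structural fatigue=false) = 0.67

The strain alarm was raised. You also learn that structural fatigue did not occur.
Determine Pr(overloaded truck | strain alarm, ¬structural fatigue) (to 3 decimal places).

P(strain alarm | ¬structural fatigue) = 0.06*0.88 + 0.67*0.12 = 0.052800 + 0.080400 = 0.133200
Of this, 0.080400 comes from 0.67*0.12 (the overloaded truck=true cases).
P(overloaded truck | strain alarm, ¬structural fatigue) = 0.080400 / 0.133200 ≈ 0.604

Pr(overloaded truck | strain alarm, ¬structural fatigue) ≈ 0.604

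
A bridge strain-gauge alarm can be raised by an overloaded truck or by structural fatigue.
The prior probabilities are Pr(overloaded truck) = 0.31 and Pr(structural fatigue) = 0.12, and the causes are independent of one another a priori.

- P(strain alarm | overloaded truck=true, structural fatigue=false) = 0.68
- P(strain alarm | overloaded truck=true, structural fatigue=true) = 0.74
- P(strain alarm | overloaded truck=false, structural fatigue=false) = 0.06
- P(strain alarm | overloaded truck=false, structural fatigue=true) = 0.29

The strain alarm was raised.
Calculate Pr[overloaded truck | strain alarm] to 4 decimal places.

Pr[overloaded truck | strain alarm] ≈ 0.7790

Sum P(strain alarm|·) weighted by the priors over the 4 (overloaded truck, structural fatigue) configurations:
  P(strain alarm) = 0.06×0.69×0.88 + 0.29×0.69×0.12 + 0.68×0.31×0.88 + 0.74×0.31×0.12
        = 0.036432 + 0.024012 + 0.185504 + 0.027528 = 0.273476
Configurations with overloaded truck contribute 0.213032, so
  P(overloaded truck | strain alarm) = 0.213032 / 0.273476 ≈ 0.7790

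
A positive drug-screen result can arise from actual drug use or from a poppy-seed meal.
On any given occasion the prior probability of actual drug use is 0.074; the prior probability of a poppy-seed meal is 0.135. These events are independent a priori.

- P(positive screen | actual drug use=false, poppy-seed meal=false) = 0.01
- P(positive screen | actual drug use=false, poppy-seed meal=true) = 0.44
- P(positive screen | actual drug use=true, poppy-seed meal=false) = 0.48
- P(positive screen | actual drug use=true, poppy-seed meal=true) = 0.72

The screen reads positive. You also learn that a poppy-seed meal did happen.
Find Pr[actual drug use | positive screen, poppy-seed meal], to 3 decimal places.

Sum P(positive screen|·) weighted by the priors over both values of actual drug use:
  P(positive screen | poppy-seed meal) = 0.44*0.926 + 0.72*0.074
        = 0.407440 + 0.053280 = 0.460720
Keeping only the actual drug use-present terms gives 0.053280, so
  P(actual drug use | positive screen, poppy-seed meal) = 0.053280 / 0.460720 ≈ 0.116

Pr[actual drug use | positive screen, poppy-seed meal] ≈ 0.116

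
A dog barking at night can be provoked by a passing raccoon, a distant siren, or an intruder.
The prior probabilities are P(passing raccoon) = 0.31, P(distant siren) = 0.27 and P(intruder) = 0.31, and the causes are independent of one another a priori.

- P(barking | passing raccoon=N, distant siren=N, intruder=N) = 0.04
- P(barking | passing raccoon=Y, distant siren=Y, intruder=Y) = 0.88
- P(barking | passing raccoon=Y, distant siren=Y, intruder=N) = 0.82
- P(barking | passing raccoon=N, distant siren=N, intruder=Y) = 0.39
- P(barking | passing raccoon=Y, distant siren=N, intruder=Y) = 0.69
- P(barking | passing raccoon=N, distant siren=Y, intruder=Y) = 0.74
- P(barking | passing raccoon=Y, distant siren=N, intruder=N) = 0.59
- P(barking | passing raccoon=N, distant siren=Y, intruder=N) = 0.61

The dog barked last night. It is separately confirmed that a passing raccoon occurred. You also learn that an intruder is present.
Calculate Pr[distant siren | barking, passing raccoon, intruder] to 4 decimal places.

P(barking | passing raccoon, intruder) = 0.69*0.73 + 0.88*0.27 = 0.503700 + 0.237600 = 0.741300
Of this, 0.237600 comes from 0.88*0.27 (the distant siren=true cases).
P(distant siren | barking, passing raccoon, intruder) = 0.237600 / 0.741300 ≈ 0.3205

Pr[distant siren | barking, passing raccoon, intruder] ≈ 0.3205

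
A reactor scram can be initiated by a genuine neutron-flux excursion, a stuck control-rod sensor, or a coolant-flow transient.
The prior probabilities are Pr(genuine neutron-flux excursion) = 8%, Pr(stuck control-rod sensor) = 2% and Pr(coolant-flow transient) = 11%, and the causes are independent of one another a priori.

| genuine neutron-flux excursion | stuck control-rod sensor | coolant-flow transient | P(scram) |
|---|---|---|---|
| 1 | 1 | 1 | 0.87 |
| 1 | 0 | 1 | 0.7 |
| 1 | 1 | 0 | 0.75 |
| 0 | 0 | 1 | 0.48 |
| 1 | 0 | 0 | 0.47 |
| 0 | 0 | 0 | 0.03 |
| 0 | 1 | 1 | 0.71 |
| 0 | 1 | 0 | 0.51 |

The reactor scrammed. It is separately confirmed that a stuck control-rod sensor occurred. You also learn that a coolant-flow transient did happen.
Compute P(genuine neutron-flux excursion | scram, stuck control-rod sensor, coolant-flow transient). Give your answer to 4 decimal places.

For the numerator, keep only genuine neutron-flux excursion=true terms: 0.87×0.08 = 0.069600
Normalizer over all consistent configurations: 0.71×0.92 + 0.87×0.08 = 0.722800
P(genuine neutron-flux excursion | scram, stuck control-rod sensor, coolant-flow transient) = 0.069600/0.722800 ≈ 0.0963

P(genuine neutron-flux excursion | scram, stuck control-rod sensor, coolant-flow transient) ≈ 0.0963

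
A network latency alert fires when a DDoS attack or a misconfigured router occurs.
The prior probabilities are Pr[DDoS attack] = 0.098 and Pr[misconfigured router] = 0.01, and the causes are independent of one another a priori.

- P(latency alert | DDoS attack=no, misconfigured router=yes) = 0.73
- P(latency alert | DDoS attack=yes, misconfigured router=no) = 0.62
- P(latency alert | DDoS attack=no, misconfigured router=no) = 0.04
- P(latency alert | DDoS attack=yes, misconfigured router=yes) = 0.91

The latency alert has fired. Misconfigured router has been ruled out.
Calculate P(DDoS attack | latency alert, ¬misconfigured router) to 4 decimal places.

Weight on DDoS attack=true, given the evidence: 0.62*0.098 = 0.060760
Normalizer over all consistent configurations: 0.04*0.902 + 0.62*0.098 = 0.096840
P(DDoS attack | latency alert, ¬misconfigured router) = 0.060760/0.096840 ≈ 0.6274

P(DDoS attack | latency alert, ¬misconfigured router) ≈ 0.6274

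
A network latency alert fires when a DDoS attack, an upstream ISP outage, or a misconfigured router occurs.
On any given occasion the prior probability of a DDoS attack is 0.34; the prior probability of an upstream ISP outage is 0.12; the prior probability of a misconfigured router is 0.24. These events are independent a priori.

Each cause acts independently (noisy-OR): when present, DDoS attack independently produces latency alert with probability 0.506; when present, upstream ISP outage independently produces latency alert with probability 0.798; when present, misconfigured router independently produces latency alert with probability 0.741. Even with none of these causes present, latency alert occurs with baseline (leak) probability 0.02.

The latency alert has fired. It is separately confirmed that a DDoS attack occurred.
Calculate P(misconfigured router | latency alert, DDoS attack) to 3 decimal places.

P(misconfigured router | latency alert, DDoS attack) ≈ 0.332

Under noisy-OR, P(latency alert | causes) = 1 − (1−0.02)·∏(1−qᵢ) over the active causes.
By total probability over the 4 (upstream ISP outage, misconfigured router) configurations:
  P(latency alert | DDoS attack) = 0.51588*0.88*0.76 + 0.874613*0.88*0.24 + 0.902208*0.12*0.76 + 0.974672*0.12*0.24
        = 0.345021 + 0.184718 + 0.082281 + 0.028071 = 0.640091
The terms with misconfigured router present sum to 0.212789, so
  P(misconfigured router | latency alert, DDoS attack) = 0.212789 / 0.640091 ≈ 0.332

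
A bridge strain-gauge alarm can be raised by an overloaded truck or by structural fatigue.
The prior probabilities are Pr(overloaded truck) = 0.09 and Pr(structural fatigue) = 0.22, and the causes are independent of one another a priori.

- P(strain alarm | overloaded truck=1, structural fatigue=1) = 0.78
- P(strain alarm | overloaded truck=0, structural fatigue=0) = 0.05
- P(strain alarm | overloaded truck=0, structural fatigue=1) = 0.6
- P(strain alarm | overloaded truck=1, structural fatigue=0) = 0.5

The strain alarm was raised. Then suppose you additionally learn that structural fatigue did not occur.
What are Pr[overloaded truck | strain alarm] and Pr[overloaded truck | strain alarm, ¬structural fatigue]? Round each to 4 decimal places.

Pr[overloaded truck | strain alarm] ≈ 0.2452; Pr[overloaded truck | strain alarm, ¬structural fatigue] ≈ 0.4972

Numerator (weight on configurations with overloaded truck): 0.035100 + 0.015444 = 0.050544
Normalizer over all consistent configurations: 0.05·0.91·0.78 + 0.6·0.91·0.22 + 0.5·0.09·0.78 + 0.78·0.09·0.22 = 0.206154
Posterior = 0.050544 / 0.206154 ≈ 0.2452

With the extra evidence:
Weight on overloaded truck=true, given the evidence: 0.5*0.09 = 0.045000
The normalizing constant is 0.05*0.91 + 0.5*0.09 = 0.090500
P(overloaded truck | strain alarm, ¬structural fatigue) = 0.045000/0.090500 ≈ 0.4972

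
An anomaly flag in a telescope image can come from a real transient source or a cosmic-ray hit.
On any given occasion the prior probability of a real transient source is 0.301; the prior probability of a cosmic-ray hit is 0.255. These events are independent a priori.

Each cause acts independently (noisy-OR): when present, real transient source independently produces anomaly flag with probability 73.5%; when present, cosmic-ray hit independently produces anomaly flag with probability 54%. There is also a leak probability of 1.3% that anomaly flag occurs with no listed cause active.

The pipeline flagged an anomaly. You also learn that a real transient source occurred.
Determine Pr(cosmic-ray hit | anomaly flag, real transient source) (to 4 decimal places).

Under noisy-OR, P(anomaly flag | causes) = 1 − (1−0.013)·∏(1−qᵢ) over the active causes.
For the numerator, keep only cosmic-ray hit=true terms: 0.879685*0.255 = 0.224320
Denominator P(anomaly flag | real transient source): 0.738445*0.745 + 0.879685*0.255 = 0.774462
Posterior = 0.224320 / 0.774462 ≈ 0.2896

Pr(cosmic-ray hit | anomaly flag, real transient source) ≈ 0.2896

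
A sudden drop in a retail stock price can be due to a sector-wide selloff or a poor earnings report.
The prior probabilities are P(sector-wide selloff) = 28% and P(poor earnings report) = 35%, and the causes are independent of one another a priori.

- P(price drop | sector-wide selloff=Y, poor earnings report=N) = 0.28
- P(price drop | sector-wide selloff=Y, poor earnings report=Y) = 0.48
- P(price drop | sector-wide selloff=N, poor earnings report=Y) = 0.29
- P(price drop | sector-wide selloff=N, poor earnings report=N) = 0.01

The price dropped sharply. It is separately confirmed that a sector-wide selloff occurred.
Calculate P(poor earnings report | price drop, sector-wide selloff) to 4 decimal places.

P(poor earnings report | price drop, sector-wide selloff) ≈ 0.4800

By total probability over both values of poor earnings report:
  P(price drop | sector-wide selloff) = 0.28·0.65 + 0.48·0.35
        = 0.182000 + 0.168000 = 0.350000
Keeping only the poor earnings report-present terms gives 0.168000, so
  P(poor earnings report | price drop, sector-wide selloff) = 0.168000 / 0.350000 ≈ 0.4800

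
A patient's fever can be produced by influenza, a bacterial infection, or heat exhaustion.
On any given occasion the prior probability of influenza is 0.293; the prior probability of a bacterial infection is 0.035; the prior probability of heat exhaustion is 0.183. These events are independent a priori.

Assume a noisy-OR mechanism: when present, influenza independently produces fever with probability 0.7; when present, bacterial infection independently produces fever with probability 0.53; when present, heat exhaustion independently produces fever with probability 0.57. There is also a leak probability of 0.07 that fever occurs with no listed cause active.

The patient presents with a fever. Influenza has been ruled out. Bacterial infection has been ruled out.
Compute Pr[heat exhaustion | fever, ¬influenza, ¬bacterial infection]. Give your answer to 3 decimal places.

Under noisy-OR, P(fever | causes) = 1 − (1−0.07)·∏(1−qᵢ) over the active causes.
Enumerate both values of heat exhaustion and weight by the priors:
  P(fever | ¬influenza, ¬bacterial infection) = 0.07*0.817 + 0.6001*0.183
        = 0.057190 + 0.109818 = 0.167008
Configurations with heat exhaustion contribute 0.109818, so
  P(heat exhaustion | fever, ¬influenza, ¬bacterial infection) = 0.109818 / 0.167008 ≈ 0.658

Pr[heat exhaustion | fever, ¬influenza, ¬bacterial infection] ≈ 0.658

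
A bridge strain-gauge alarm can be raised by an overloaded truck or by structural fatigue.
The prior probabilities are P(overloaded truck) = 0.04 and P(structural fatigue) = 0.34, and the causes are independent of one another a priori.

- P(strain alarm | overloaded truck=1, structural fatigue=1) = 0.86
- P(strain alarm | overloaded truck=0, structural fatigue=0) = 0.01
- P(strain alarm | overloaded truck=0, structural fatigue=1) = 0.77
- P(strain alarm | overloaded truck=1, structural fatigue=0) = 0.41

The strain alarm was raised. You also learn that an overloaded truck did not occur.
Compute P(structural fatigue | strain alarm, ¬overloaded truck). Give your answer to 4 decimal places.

For the numerator, keep only structural fatigue=true terms: 0.77×0.34 = 0.261800
Denominator P(strain alarm | ¬overloaded truck): 0.01×0.66 + 0.77×0.34 = 0.268400
Posterior = 0.261800 / 0.268400 ≈ 0.9754

P(structural fatigue | strain alarm, ¬overloaded truck) ≈ 0.9754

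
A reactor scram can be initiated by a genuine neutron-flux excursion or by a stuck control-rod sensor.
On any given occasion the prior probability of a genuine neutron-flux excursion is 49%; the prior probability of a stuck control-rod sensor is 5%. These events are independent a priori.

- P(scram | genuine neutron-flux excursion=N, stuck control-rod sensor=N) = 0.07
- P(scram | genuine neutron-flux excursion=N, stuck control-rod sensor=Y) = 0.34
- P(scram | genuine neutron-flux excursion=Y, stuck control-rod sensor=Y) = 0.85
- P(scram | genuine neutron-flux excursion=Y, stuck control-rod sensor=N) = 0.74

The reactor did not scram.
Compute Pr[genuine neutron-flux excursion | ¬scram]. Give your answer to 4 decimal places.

Pr[genuine neutron-flux excursion | ¬scram] ≈ 0.2106

P(¬scram) = 0.93×0.51×0.95 + 0.66×0.51×0.05 + 0.26×0.49×0.95 + 0.15×0.49×0.05 = 0.450585 + 0.016830 + 0.121030 + 0.003675 = 0.592120
Of this, 0.124705 comes from 0.121030 + 0.003675 (the genuine neutron-flux excursion=true cases).
Hence the posterior is 0.124705/0.592120 ≈ 0.2106.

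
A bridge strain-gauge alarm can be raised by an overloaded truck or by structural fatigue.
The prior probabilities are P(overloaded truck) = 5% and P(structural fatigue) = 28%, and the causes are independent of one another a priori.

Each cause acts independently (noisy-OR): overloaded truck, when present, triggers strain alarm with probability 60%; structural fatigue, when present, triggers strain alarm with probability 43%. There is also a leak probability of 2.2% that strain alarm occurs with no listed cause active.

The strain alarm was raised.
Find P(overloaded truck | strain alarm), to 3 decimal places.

P(overloaded truck | strain alarm) ≈ 0.198

Under noisy-OR, P(strain alarm | causes) = 1 − (1−0.022)·∏(1−qᵢ) over the active causes.
For the numerator, keep only overloaded truck=true terms: 0.021917 + 0.010878 = 0.032795
The normalizing constant is 0.022×0.95×0.72 + 0.44254×0.95×0.28 + 0.6088×0.05×0.72 + 0.777016×0.05×0.28 = 0.165559
P(overloaded truck | strain alarm) = 0.032795/0.165559 ≈ 0.198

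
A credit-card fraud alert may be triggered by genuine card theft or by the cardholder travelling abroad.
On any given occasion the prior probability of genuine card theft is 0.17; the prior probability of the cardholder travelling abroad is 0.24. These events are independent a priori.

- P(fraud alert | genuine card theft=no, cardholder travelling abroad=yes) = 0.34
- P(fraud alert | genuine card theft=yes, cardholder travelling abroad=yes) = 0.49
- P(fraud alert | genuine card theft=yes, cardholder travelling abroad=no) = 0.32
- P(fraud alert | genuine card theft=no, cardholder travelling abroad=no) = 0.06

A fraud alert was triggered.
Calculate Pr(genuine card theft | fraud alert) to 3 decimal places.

Pr(genuine card theft | fraud alert) ≈ 0.367

By total probability over the 4 (genuine card theft, cardholder travelling abroad) configurations:
  P(fraud alert) = 0.06·0.83·0.76 + 0.34·0.83·0.24 + 0.32·0.17·0.76 + 0.49·0.17·0.24
        = 0.037848 + 0.067728 + 0.041344 + 0.019992 = 0.166912
The terms with genuine card theft present sum to 0.061336, so
  P(genuine card theft | fraud alert) = 0.061336 / 0.166912 ≈ 0.367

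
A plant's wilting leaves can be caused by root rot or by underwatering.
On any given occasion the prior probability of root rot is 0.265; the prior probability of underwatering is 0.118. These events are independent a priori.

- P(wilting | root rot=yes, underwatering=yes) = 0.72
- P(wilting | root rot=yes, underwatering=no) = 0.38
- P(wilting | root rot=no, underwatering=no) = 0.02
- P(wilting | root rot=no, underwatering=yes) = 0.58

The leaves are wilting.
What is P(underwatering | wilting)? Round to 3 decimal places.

By total probability over the 4 (root rot, underwatering) configurations:
  P(wilting) = 0.02*0.735*0.882 + 0.58*0.735*0.118 + 0.38*0.265*0.882 + 0.72*0.265*0.118
        = 0.012965 + 0.050303 + 0.088817 + 0.022514 = 0.174599
Keeping only the underwatering-present terms gives 0.072817, so
  P(underwatering | wilting) = 0.072817 / 0.174599 ≈ 0.417

P(underwatering | wilting) ≈ 0.417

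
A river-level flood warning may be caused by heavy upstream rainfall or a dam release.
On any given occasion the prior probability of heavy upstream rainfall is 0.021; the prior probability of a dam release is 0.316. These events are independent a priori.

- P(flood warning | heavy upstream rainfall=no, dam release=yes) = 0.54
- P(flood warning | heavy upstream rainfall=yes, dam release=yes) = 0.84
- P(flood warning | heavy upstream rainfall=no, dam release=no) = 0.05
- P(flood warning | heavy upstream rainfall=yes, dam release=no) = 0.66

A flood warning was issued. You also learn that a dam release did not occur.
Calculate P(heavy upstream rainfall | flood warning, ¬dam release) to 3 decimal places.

P(flood warning | ¬dam release) = 0.05×0.979 + 0.66×0.021 = 0.048950 + 0.013860 = 0.062810
The heavy upstream rainfall-present share is 0.66×0.021 = 0.013860.
So P(heavy upstream rainfall | flood warning, ¬dam release) = 0.013860/0.062810 ≈ 0.221.

P(heavy upstream rainfall | flood warning, ¬dam release) ≈ 0.221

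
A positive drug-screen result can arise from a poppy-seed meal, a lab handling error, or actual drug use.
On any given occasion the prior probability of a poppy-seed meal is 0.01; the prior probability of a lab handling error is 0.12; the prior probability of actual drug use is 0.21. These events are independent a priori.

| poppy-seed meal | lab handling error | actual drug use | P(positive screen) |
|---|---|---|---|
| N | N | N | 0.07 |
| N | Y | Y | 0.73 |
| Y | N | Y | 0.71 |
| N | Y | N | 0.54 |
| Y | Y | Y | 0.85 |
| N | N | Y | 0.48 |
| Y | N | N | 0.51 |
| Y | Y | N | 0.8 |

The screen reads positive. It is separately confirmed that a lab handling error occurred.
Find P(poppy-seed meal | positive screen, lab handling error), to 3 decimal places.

By total probability over the 4 (poppy-seed meal, actual drug use) configurations:
  P(positive screen | lab handling error) = 0.54*0.99*0.79 + 0.73*0.99*0.21 + 0.8*0.01*0.79 + 0.85*0.01*0.21
        = 0.422334 + 0.151767 + 0.006320 + 0.001785 = 0.582206
The terms with poppy-seed meal present sum to 0.008105, so
  P(poppy-seed meal | positive screen, lab handling error) = 0.008105 / 0.582206 ≈ 0.014

P(poppy-seed meal | positive screen, lab handling error) ≈ 0.014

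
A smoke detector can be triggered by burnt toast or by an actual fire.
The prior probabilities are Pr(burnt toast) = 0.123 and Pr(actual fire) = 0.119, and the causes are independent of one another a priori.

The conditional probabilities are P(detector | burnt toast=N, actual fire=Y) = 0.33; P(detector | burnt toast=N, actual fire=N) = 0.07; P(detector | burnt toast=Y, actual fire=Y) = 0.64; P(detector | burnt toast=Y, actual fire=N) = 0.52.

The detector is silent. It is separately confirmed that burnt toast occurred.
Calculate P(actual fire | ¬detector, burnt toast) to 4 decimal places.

P(¬detector | burnt toast) = 0.48×0.881 + 0.36×0.119 = 0.422880 + 0.042840 = 0.465720
The actual fire-present share is 0.36×0.119 = 0.042840.
So P(actual fire | ¬detector, burnt toast) = 0.042840/0.465720 ≈ 0.0920.

P(actual fire | ¬detector, burnt toast) ≈ 0.0920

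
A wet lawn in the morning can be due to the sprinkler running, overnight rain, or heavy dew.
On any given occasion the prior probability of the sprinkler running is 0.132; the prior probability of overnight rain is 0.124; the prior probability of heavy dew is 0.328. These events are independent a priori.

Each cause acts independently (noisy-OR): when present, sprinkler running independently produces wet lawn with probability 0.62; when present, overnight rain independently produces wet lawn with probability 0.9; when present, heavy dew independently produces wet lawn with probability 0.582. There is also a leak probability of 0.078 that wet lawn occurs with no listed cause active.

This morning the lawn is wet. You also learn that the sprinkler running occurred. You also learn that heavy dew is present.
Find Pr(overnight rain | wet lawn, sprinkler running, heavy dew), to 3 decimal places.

Under noisy-OR, P(wet lawn | causes) = 1 − (1−0.078)·∏(1−qᵢ) over the active causes.
Sum P(wet lawn|·) weighted by the priors over both values of overnight rain:
  P(wet lawn | sprinkler running, heavy dew) = 0.85355×0.876 + 0.985355×0.124
        = 0.747710 + 0.122184 = 0.869894
The terms with overnight rain present sum to 0.122184, so
  P(overnight rain | wet lawn, sprinkler running, heavy dew) = 0.122184 / 0.869894 ≈ 0.140

Pr(overnight rain | wet lawn, sprinkler running, heavy dew) ≈ 0.140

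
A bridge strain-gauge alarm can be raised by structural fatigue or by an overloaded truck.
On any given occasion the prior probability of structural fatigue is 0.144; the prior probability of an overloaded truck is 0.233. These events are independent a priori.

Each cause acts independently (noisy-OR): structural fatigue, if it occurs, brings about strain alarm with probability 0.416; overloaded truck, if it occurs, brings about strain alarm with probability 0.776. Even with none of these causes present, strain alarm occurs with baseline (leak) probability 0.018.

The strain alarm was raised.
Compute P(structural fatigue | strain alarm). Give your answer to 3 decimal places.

P(structural fatigue | strain alarm) ≈ 0.313

Under noisy-OR, P(strain alarm | causes) = 1 − (1−0.018)·∏(1−qᵢ) over the active causes.
Numerator (weight on configurations with structural fatigue): 0.047107 + 0.029242 = 0.076349
The normalizing constant is 0.018×0.856×0.767 + 0.780032×0.856×0.233 + 0.426512×0.144×0.767 + 0.871539×0.144×0.233 = 0.243743
P(structural fatigue | strain alarm) = 0.076349/0.243743 ≈ 0.313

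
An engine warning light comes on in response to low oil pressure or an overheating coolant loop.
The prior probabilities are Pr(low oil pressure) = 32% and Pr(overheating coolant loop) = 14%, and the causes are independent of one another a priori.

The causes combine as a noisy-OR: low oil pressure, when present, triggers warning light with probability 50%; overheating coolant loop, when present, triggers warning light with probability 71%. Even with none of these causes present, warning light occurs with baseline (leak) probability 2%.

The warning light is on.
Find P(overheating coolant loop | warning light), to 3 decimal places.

Under noisy-OR, P(warning light | causes) = 1 − (1−0.02)·∏(1−qᵢ) over the active causes.
Enumerate the 4 (low oil pressure, overheating coolant loop) configurations and weight by the priors:
  P(warning light) = 0.02×0.68×0.86 + 0.7158×0.68×0.14 + 0.51×0.32×0.86 + 0.8579×0.32×0.14
        = 0.011696 + 0.068144 + 0.140352 + 0.038434 = 0.258626
Configurations with overheating coolant loop contribute 0.106578, so
  P(overheating coolant loop | warning light) = 0.106578 / 0.258626 ≈ 0.412

P(overheating coolant loop | warning light) ≈ 0.412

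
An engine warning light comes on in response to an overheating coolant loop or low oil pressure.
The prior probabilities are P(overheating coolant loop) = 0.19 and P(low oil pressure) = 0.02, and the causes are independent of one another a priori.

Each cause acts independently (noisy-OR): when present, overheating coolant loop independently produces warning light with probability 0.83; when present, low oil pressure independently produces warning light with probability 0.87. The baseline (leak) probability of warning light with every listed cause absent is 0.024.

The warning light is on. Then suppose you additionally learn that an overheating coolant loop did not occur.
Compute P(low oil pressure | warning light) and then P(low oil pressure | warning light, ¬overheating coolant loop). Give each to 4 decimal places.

P(low oil pressure | warning light) ≈ 0.0929; P(low oil pressure | warning light, ¬overheating coolant loop) ≈ 0.4261

Under noisy-OR, P(warning light | causes) = 1 − (1−0.024)·∏(1−qᵢ) over the active causes.
By total probability over the 4 (overheating coolant loop, low oil pressure) configurations:
  P(warning light) = 0.024·0.81·0.98 + 0.87312·0.81·0.02 + 0.83408·0.19·0.98 + 0.97843·0.19·0.02
        = 0.019051 + 0.014145 + 0.155306 + 0.003718 = 0.192220
Keeping only the low oil pressure-present terms gives 0.017863, so
  P(low oil pressure | warning light) = 0.017863 / 0.192220 ≈ 0.0929

Now also conditioning on overheating coolant loop≠true:
P(warning light | ¬overheating coolant loop) = 0.024×0.98 + 0.87312×0.02 = 0.023520 + 0.017462 = 0.040982
Of this, 0.017462 comes from 0.87312×0.02 (the low oil pressure=true cases).
Hence the posterior is 0.017462/0.040982 ≈ 0.4261.
Ruling out overheating coolant loop raises the posterior on low oil pressure — the flip side of explaining away.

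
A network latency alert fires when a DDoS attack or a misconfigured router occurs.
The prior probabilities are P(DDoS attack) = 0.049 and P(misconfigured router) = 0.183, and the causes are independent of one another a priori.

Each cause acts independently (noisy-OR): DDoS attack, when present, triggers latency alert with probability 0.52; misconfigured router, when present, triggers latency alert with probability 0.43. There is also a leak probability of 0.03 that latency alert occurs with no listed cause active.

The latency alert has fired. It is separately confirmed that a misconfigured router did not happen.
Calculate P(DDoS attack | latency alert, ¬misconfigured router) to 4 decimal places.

Under noisy-OR, P(latency alert | causes) = 1 − (1−0.03)·∏(1−qᵢ) over the active causes.
For the numerator, keep only DDoS attack=true terms: 0.5344×0.049 = 0.026186
Normalizer over all consistent configurations: 0.03×0.951 + 0.5344×0.049 = 0.054716
Posterior = 0.026186 / 0.054716 ≈ 0.4786

P(DDoS attack | latency alert, ¬misconfigured router) ≈ 0.4786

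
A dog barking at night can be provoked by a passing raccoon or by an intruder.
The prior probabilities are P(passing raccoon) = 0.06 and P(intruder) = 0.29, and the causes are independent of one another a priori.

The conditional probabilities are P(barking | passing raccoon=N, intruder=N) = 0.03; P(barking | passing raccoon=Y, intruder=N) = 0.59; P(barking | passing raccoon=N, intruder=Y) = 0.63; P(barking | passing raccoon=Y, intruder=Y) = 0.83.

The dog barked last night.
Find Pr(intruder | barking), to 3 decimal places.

Pr(intruder | barking) ≈ 0.805

Enumerate the 4 (passing raccoon, intruder) configurations and weight by the priors:
  P(barking) = 0.03·0.94·0.71 + 0.63·0.94·0.29 + 0.59·0.06·0.71 + 0.83·0.06·0.29
        = 0.020022 + 0.171738 + 0.025134 + 0.014442 = 0.231336
Keeping only the intruder-present terms gives 0.186180, so
  P(intruder | barking) = 0.186180 / 0.231336 ≈ 0.805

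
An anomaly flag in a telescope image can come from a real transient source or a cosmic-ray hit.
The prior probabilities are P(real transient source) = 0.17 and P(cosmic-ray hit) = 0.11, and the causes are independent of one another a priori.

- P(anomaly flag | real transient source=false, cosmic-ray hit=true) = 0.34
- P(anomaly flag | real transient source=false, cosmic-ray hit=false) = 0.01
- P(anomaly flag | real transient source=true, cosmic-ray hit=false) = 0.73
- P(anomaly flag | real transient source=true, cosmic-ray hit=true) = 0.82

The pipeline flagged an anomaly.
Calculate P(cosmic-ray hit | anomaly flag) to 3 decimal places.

P(cosmic-ray hit | anomaly flag) ≈ 0.282

Numerator (weight on configurations with cosmic-ray hit): 0.031042 + 0.015334 = 0.046376
Normalizer over all consistent configurations: 0.01·0.83·0.89 + 0.34·0.83·0.11 + 0.73·0.17·0.89 + 0.82·0.17·0.11 = 0.164212
P(cosmic-ray hit | anomaly flag) = 0.046376/0.164212 ≈ 0.282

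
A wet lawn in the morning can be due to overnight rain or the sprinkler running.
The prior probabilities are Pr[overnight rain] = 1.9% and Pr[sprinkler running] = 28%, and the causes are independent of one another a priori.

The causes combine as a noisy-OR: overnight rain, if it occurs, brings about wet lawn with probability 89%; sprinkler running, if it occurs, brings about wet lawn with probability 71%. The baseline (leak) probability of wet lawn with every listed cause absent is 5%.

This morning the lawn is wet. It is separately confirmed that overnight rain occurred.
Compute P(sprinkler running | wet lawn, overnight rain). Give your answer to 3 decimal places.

P(sprinkler running | wet lawn, overnight rain) ≈ 0.296

Under noisy-OR, P(wet lawn | causes) = 1 − (1−0.05)·∏(1−qᵢ) over the active causes.
P(wet lawn | overnight rain) = 0.8955×0.72 + 0.969695×0.28 = 0.644760 + 0.271515 = 0.916275
Restricting to configurations with sprinkler running present: 0.969695×0.28 = 0.271515.
So P(sprinkler running | wet lawn, overnight rain) = 0.271515/0.916275 ≈ 0.296.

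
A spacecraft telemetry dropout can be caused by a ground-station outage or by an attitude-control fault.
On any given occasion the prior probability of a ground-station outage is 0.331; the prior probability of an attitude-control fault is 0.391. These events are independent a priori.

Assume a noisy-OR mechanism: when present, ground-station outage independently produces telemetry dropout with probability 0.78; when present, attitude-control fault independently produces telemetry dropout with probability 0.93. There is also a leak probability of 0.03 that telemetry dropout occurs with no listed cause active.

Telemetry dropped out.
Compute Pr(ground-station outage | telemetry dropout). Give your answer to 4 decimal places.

Pr(ground-station outage | telemetry dropout) ≈ 0.5277

Under noisy-OR, P(telemetry dropout | causes) = 1 − (1−0.03)·∏(1−qᵢ) over the active causes.
Sum P(telemetry dropout|·) weighted by the priors over the 4 (ground-station outage, attitude-control fault) configurations:
  P(telemetry dropout) = 0.03·0.669·0.609 + 0.9321·0.669·0.391 + 0.7866·0.331·0.609 + 0.985062·0.331·0.391
        = 0.012223 + 0.243818 + 0.158562 + 0.127488 = 0.542091
Configurations with ground-station outage contribute 0.286050, so
  P(ground-station outage | telemetry dropout) = 0.286050 / 0.542091 ≈ 0.5277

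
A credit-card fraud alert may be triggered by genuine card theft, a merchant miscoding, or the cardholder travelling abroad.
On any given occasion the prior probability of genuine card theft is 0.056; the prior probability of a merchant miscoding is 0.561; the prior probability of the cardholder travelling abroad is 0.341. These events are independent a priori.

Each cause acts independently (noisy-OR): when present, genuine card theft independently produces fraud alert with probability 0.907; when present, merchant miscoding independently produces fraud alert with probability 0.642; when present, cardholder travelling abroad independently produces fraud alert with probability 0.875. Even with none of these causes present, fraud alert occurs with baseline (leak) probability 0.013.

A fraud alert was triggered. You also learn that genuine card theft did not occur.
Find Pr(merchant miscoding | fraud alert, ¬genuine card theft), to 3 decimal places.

Under noisy-OR, P(fraud alert | causes) = 1 − (1−0.013)·∏(1−qᵢ) over the active causes.
For the numerator, keep only merchant miscoding=true terms: 0.239067 + 0.182852 = 0.421919
Normalizer over all consistent configurations: 0.013×0.439×0.659 + 0.876625×0.439×0.341 + 0.646654×0.561×0.659 + 0.955832×0.561×0.341 = 0.556910
P(merchant miscoding | fraud alert, ¬genuine card theft) = 0.421919/0.556910 ≈ 0.758

Pr(merchant miscoding | fraud alert, ¬genuine card theft) ≈ 0.758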